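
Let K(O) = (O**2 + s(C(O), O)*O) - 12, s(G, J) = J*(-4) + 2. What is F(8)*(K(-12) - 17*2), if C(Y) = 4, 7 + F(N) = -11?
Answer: 9036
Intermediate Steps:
F(N) = -18 (F(N) = -7 - 11 = -18)
s(G, J) = 2 - 4*J (s(G, J) = -4*J + 2 = 2 - 4*J)
K(O) = -12 + O**2 + O*(2 - 4*O) (K(O) = (O**2 + (2 - 4*O)*O) - 12 = (O**2 + O*(2 - 4*O)) - 12 = -12 + O**2 + O*(2 - 4*O))
F(8)*(K(-12) - 17*2) = -18*((-12 - 3*(-12)**2 + 2*(-12)) - 17*2) = -18*((-12 - 3*144 - 24) - 34) = -18*((-12 - 432 - 24) - 34) = -18*(-468 - 34) = -18*(-502) = 9036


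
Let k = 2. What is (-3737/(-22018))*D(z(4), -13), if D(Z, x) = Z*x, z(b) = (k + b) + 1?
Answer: -3367/218 ≈ -15.445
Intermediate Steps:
z(b) = 3 + b (z(b) = (2 + b) + 1 = 3 + b)
(-3737/(-22018))*D(z(4), -13) = (-3737/(-22018))*((3 + 4)*(-13)) = (-3737*(-1/22018))*(7*(-13)) = (37/218)*(-91) = -3367/218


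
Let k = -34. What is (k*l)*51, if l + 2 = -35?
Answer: 64158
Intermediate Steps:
l = -37 (l = -2 - 35 = -37)
(k*l)*51 = -34*(-37)*51 = 1258*51 = 64158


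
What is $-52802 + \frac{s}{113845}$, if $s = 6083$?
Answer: $- \frac{6011237607}{113845} \approx -52802.0$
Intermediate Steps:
$-52802 + \frac{s}{113845} = -52802 + \frac{6083}{113845} = - \frac{6011237607}{113845}$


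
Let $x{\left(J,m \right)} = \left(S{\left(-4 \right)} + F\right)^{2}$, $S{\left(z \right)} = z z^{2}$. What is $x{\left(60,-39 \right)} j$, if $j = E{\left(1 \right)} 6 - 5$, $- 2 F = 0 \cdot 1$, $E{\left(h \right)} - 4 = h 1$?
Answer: $102400$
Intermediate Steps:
$E{\left(h \right)} = 4 + h$ ($E{\left(h \right)} = 4 + h 1 = 4 + h$)
$S{\left(z \right)} = z^{3}$
$F = 0$ ($F = - \frac{0 \cdot 1}{2} = \left(- \frac{1}{2}\right) 0 = 0$)
$x{\left(J,m \right)} = 4096$ ($x{\left(J,m \right)} = \left(\left(-4\right)^{3} + 0\right)^{2} = \left(-64 + 0\right)^{2} = \left(-64\right)^{2} = 4096$)
$j = 25$ ($j = \left(4 + 1\right) 6 - 5 = 5 \cdot 6 - 5 = 30 - 5 = 25$)
$x{\left(60,-39 \right)} j = 4096 \cdot 25 = 102400$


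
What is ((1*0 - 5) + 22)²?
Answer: 289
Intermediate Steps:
((1*0 - 5) + 22)² = ((0 - 5) + 22)² = (-5 + 22)² = 17² = 289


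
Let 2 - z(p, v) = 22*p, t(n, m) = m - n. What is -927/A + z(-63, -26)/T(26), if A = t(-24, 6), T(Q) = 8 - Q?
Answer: -9721/90 ≈ -108.01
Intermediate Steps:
A = 30 (A = 6 - 1*(-24) = 6 + 24 = 30)
z(p, v) = 2 - 22*p
-927/A + z(-63, -26)/T(26) = -927/30 + (2 - 22*(-63))/(8 - 1*26) = -927*1/30 + (2 + 1386)/(8 - 26) = -309/10 + 1388/(-18) = -309/10 + 1388*(-1/18) = -309/10 - 694/9 = -9721/90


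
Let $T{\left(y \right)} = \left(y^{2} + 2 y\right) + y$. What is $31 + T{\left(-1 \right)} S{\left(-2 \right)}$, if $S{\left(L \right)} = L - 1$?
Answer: $37$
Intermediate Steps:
$S{\left(L \right)} = -1 + L$
$T{\left(y \right)} = y^{2} + 3 y$
$31 + T{\left(-1 \right)} S{\left(-2 \right)} = 31 + - (3 - 1) \left(-1 - 2\right) = 31 + \left(-1\right) 2 \left(-3\right) = 31 - -6 = 31 + 6 = 37$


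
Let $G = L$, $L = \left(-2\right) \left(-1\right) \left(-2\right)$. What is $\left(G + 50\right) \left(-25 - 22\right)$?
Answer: $-2162$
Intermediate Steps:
$L = -4$ ($L = 2 \left(-2\right) = -4$)
$G = -4$
$\left(G + 50\right) \left(-25 - 22\right) = \left(-4 + 50\right) \left(-25 - 22\right) = 46 \left(-47\right) = -2162$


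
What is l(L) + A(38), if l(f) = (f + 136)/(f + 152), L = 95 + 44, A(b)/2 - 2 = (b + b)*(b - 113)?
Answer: -3315961/291 ≈ -11395.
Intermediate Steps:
A(b) = 4 + 4*b*(-113 + b) (A(b) = 4 + 2*((b + b)*(b - 113)) = 4 + 2*((2*b)*(-113 + b)) = 4 + 2*(2*b*(-113 + b)) = 4 + 4*b*(-113 + b))
L = 139
l(f) = (136 + f)/(152 + f)
l(L) + A(38) = (136 + 139)/(152 + 139) + (4 - 452*38 + 4*38**2) = 275/291 + (4 - 17176 + 4*1444) = (1/291)*275 + (4 - 17176 + 5776) = 275/291 - 11396 = -3315961/291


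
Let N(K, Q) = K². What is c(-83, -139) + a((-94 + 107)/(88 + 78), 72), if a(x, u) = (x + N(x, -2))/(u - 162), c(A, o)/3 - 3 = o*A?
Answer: 85858982473/2480040 ≈ 34620.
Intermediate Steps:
c(A, o) = 9 + 3*A*o (c(A, o) = 9 + 3*(o*A) = 9 + 3*(A*o) = 9 + 3*A*o)
a(x, u) = (x + x²)/(-162 + u) (a(x, u) = (x + x²)/(u - 162) = (x + x²)/(-162 + u))
c(-83, -139) + a((-94 + 107)/(88 + 78), 72) = (9 + 3*(-83)*(-139)) + ((-94 + 107)/(88 + 78))*(1 + (-94 + 107)/(88 + 78))/(-162 + 72) = (9 + 34611) + (13/166)*(1 + 13/166)/(-90) = 34620 + (13*(1/166))*(-1/90)*(1 + 13*(1/166)) = 34620 + (13/166)*(-1/90)*(1 + 13/166) = 34620 + (13/166)*(-1/90)*(179/166) = 34620 - 2327/2480040 = 85858982473/2480040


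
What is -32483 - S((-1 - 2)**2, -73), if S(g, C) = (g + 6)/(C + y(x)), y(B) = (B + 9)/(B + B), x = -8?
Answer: -37972387/1169 ≈ -32483.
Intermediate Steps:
y(B) = (9 + B)/(2*B) (y(B) = (9 + B)/((2*B)) = (9 + B)*(1/(2*B)) = (9 + B)/(2*B))
S(g, C) = (6 + g)/(-1/16 + C) (S(g, C) = (g + 6)/(C + (1/2)*(9 - 8)/(-8)) = (6 + g)/(C + (1/2)*(-1/8)*1) = (6 + g)/(C - 1/16) = (6 + g)/(-1/16 + C))
-32483 - S((-1 - 2)**2, -73) = -32483 - 16*(6 + (-1 - 2)**2)/(-1 + 16*(-73)) = -32483 - 16*(6 + (-3)**2)/(-1 - 1168) = -32483 - 16*(6 + 9)/(-1169) = -32483 - 16*(-1)*15/1169 = -32483 - 1*(-240/1169) = -32483 + 240/1169 = -37972387/1169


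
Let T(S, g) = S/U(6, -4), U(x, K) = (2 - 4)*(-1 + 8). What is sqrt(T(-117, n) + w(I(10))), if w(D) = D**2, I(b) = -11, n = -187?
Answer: sqrt(25354)/14 ≈ 11.374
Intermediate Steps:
U(x, K) = -14 (U(x, K) = -2*7 = -14)
T(S, g) = -S/14 (T(S, g) = S/(-14) = S*(-1/14) = -S/14)
sqrt(T(-117, n) + w(I(10))) = sqrt(-1/14*(-117) + (-11)**2) = sqrt(117/14 + 121) = sqrt(1811/14) = sqrt(25354)/14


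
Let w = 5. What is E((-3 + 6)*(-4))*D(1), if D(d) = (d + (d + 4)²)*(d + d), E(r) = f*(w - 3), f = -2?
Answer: -208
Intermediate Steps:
E(r) = -4 (E(r) = -2*(5 - 3) = -2*2 = -4)
D(d) = 2*d*(d + (4 + d)²) (D(d) = (d + (4 + d)²)*(2*d) = 2*d*(d + (4 + d)²))
E((-3 + 6)*(-4))*D(1) = -8*(1 + (4 + 1)²) = -8*(1 + 5²) = -8*(1 + 25) = -8*26 = -4*52 = -208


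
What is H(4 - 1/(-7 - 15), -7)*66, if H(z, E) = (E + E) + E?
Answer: -1386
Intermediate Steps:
H(z, E) = 3*E (H(z, E) = 2*E + E = 3*E)
H(4 - 1/(-7 - 15), -7)*66 = (3*(-7))*66 = -21*66 = -1386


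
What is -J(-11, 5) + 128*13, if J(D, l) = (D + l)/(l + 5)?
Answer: 8323/5 ≈ 1664.6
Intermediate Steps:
J(D, l) = (D + l)/(5 + l)
-J(-11, 5) + 128*13 = -(-11 + 5)/(5 + 5) + 128*13 = -(-6)/10 + 1664 = -1*(-⅗) + 1664 = ⅗ + 1664 = 8323/5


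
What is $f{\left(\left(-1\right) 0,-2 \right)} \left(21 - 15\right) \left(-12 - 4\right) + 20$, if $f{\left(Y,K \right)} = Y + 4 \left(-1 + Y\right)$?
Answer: $404$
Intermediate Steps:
$f{\left(Y,K \right)} = -4 + 5 Y$ ($f{\left(Y,K \right)} = Y + \left(-4 + 4 Y\right) = -4 + 5 Y$)
$f{\left(\left(-1\right) 0,-2 \right)} \left(21 - 15\right) \left(-12 - 4\right) + 20 = \left(-4 + 5 \left(\left(-1\right) 0\right)\right) \left(21 - 15\right) \left(-12 - 4\right) + 20 = \left(-4 + 5 \cdot 0\right) 6 \left(-16\right) + 20 = \left(-4 + 0\right) \left(-96\right) + 20 = \left(-4\right) \left(-96\right) + 20 = 384 + 20 = 404$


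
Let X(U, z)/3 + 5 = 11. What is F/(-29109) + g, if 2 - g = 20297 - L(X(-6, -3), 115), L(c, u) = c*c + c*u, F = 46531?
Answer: -16810540/939 ≈ -17903.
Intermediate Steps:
X(U, z) = 18 (X(U, z) = -15 + 3*11 = -15 + 33 = 18)
L(c, u) = c² + c*u
g = -17901 (g = 2 - (20297 - 18*(18 + 115)) = 2 - (20297 - 18*133) = 2 - (20297 - 1*2394) = 2 - (20297 - 2394) = 2 - 1*17903 = 2 - 17903 = -17901)
F/(-29109) + g = 46531/(-29109) - 17901 = 46531*(-1/29109) - 17901 = -1501/939 - 17901 = -16810540/939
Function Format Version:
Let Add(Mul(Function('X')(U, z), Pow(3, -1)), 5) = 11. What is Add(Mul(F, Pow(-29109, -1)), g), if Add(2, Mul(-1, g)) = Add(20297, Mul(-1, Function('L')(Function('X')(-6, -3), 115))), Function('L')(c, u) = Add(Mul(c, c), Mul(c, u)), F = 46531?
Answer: Rational(-16810540, 939) ≈ -17903.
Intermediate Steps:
Function('X')(U, z) = 18 (Function('X')(U, z) = Add(-15, Mul(3, 11)) = Add(-15, 33) = 18)
Function('L')(c, u) = Add(Pow(c, 2), Mul(c, u))
g = -17901 (g = Add(2, Mul(-1, Add(20297, Mul(-1, Mul(18, Add(18, 115)))))) = Add(2, Mul(-1, Add(20297, Mul(-1, Mul(18, 133))))) = Add(2, Mul(-1, Add(20297, Mul(-1, 2394)))) = Add(2, Mul(-1, Add(20297, -2394))) = Add(2, Mul(-1, 17903)) = Add(2, -17903) = -17901)
Add(Mul(F, Pow(-29109, -1)), g) = Add(Mul(46531, Pow(-29109, -1)), -17901) = Add(Mul(46531, Rational(-1, 29109)), -17901) = Add(Rational(-1501, 939), -17901) = Rational(-16810540, 939)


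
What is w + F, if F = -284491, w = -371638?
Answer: -656129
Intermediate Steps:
w + F = -371638 - 284491 = -656129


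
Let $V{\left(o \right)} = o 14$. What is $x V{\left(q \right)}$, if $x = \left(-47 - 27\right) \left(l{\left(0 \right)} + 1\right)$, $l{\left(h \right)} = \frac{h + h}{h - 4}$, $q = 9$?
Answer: $-9324$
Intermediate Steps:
$l{\left(h \right)} = \frac{2 h}{-4 + h}$
$V{\left(o \right)} = 14 o$
$x = -74$ ($x = \left(-47 - 27\right) \left(2 \cdot 0 \frac{1}{-4 + 0} + 1\right) = - 74 \left(2 \cdot 0 \frac{1}{-4} + 1\right) = - 74 \left(2 \cdot 0 \left(- \frac{1}{4}\right) + 1\right) = - 74 \left(0 + 1\right) = \left(-74\right) 1 = -74$)
$x V{\left(q \right)} = - 74 \cdot 14 \cdot 9 = \left(-74\right) 126 = -9324$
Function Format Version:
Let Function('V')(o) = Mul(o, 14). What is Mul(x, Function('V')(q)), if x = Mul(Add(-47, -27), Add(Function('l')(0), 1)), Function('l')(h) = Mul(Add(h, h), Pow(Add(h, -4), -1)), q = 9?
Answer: -9324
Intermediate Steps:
Function('l')(h) = Mul(2, h, Pow(Add(-4, h), -1)) (Function('l')(h) = Mul(Mul(2, h), Pow(Add(-4, h), -1)) = Mul(2, h, Pow(Add(-4, h), -1)))
Function('V')(o) = Mul(14, o)
x = -74 (x = Mul(Add(-47, -27), Add(Mul(2, 0, Pow(Add(-4, 0), -1)), 1)) = Mul(-74, Add(Mul(2, 0, Pow(-4, -1)), 1)) = Mul(-74, Add(Mul(2, 0, Rational(-1, 4)), 1)) = Mul(-74, Add(0, 1)) = Mul(-74, 1) = -74)
Mul(x, Function('V')(q)) = Mul(-74, Mul(14, 9)) = Mul(-74, 126) = -9324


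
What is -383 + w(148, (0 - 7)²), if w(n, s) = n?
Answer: -235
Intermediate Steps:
-383 + w(148, (0 - 7)²) = -383 + 148 = -235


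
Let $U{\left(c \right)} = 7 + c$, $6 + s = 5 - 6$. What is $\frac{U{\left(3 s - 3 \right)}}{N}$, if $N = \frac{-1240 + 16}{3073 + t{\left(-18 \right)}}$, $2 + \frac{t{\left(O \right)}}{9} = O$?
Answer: $\frac{2893}{72} \approx 40.181$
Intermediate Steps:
$s = -7$ ($s = -6 + \left(5 - 6\right) = -6 - 1 = -7$)
$t{\left(O \right)} = -18 + 9 O$
$N = - \frac{1224}{2893}$ ($N = \frac{-1240 + 16}{3073 + \left(-18 + 9 \left(-18\right)\right)} = - \frac{1224}{3073 - 180} = - \frac{1224}{2893} \approx -0.42309$)
$\frac{U{\left(3 s - 3 \right)}}{N} = \frac{7 + \left(3 \left(-7\right) - 3\right)}{- \frac{1224}{2893}} = \left(7 - 24\right) \left(- \frac{2893}{1224}\right) = \left(-17\right) \left(- \frac{2893}{1224}\right) = \frac{2893}{72}$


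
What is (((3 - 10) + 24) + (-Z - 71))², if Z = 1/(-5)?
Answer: 72361/25 ≈ 2894.4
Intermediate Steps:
Z = -⅕ ≈ -0.20000
(((3 - 10) + 24) + (-Z - 71))² = (((3 - 10) + 24) + (-1*(-⅕) - 71))² = ((-7 + 24) + (⅕ - 71))² = (17 - 354/5)² = (-269/5)² = 72361/25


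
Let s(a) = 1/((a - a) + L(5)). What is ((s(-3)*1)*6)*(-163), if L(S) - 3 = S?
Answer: -489/4 ≈ -122.25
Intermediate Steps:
L(S) = 3 + S
s(a) = 1/8 (s(a) = 1/((a - a) + (3 + 5)) = 1/(0 + 8) = 1/8)
((s(-3)*1)*6)*(-163) = (((1/8)*1)*6)*(-163) = ((1/8)*6)*(-163) = (3/4)*(-163) = -489/4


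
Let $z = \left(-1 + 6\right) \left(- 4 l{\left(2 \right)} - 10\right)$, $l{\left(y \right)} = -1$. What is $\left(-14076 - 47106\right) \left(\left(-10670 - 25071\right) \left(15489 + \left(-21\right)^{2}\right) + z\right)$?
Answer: $34834226217120$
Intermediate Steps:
$z = -30$ ($z = \left(-1 + 6\right) \left(\left(-4\right) \left(-1\right) - 10\right) = 5 \left(4 - 10\right) = 5 \left(-6\right) = -30$)
$\left(-14076 - 47106\right) \left(\left(-10670 - 25071\right) \left(15489 + \left(-21\right)^{2}\right) + z\right) = \left(-14076 - 47106\right) \left(\left(-10670 - 25071\right) \left(15489 + \left(-21\right)^{2}\right) - 30\right) = - 61182 \left(- 35741 \left(15489 + 441\right) - 30\right) = - 61182 \left(\left(-35741\right) 15930 - 30\right) = - 61182 \left(-569354130 - 30\right) = \left(-61182\right) \left(-569354160\right) = 34834226217120$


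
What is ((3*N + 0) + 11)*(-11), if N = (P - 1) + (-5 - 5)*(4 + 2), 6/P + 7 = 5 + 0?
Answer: 1991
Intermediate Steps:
P = -3 (P = 6/(-7 + (5 + 0)) = 6/(-7 + 5) = 6/(-2) = 6*(-½) = -3)
N = -64 (N = (-3 - 1) + (-5 - 5)*(4 + 2) = -4 - 10*6 = -4 - 60 = -64)
((3*N + 0) + 11)*(-11) = ((3*(-64) + 0) + 11)*(-11) = ((-192 + 0) + 11)*(-11) = (-192 + 11)*(-11) = -181*(-11) = 1991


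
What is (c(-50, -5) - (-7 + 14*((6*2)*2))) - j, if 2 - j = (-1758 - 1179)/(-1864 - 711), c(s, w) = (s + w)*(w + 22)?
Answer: -3257013/2575 ≈ -1264.9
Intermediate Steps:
c(s, w) = (22 + w)*(s + w) (c(s, w) = (s + w)*(22 + w) = (22 + w)*(s + w))
j = 2213/2575 (j = 2 - (-1758 - 1179)/(-1864 - 711) = 2 - (-2937)/(-2575) = 2 - (-2937)*(-1)/2575 = 2 - 1*2937/2575 = 2 - 2937/2575 = 2213/2575 ≈ 0.85942)
(c(-50, -5) - (-7 + 14*((6*2)*2))) - j = (((-5)² + 22*(-50) + 22*(-5) - 50*(-5)) - (-7 + 14*((6*2)*2))) - 1*2213/2575 = ((25 - 1100 - 110 + 250) - (-7 + 14*(12*2))) - 2213/2575 = (-935 - (-7 + 14*24)) - 2213/2575 = (-935 - (-7 + 336)) - 2213/2575 = (-935 - 1*329) - 2213/2575 = (-935 - 329) - 2213/2575 = -1264 - 2213/2575 = -3257013/2575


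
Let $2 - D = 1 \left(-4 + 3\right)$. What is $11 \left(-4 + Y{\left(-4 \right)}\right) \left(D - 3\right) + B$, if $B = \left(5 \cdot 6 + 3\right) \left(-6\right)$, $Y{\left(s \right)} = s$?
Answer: $-198$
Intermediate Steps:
$D = 3$ ($D = 2 - 1 \left(-4 + 3\right) = 2 - 1 \left(-1\right) = 2 - -1 = 2 + 1 = 3$)
$B = -198$ ($B = \left(30 + 3\right) \left(-6\right) = 33 \left(-6\right) = -198$)
$11 \left(-4 + Y{\left(-4 \right)}\right) \left(D - 3\right) + B = 11 \left(-4 - 4\right) \left(3 - 3\right) - 198 = 11 \left(\left(-8\right) 0\right) - 198 = 11 \cdot 0 - 198 = 0 - 198 = -198$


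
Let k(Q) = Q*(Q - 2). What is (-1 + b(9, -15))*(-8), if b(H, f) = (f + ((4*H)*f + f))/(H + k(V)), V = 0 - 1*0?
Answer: 1544/3 ≈ 514.67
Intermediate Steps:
V = 0 (V = 0 + 0 = 0)
k(Q) = Q*(-2 + Q)
b(H, f) = (2*f + 4*H*f)/H (b(H, f) = (f + ((4*H)*f + f))/(H + 0*(-2 + 0)) = (f + (4*H*f + f))/(H + 0*(-2)) = (f + (f + 4*H*f))/(H + 0) = (2*f + 4*H*f)/H)
(-1 + b(9, -15))*(-8) = (-1 + (4*(-15) + 2*(-15)/9))*(-8) = (-1 + (-60 + 2*(-15)*(⅑)))*(-8) = (-1 + (-60 - 10/3))*(-8) = (-1 - 190/3)*(-8) = -193/3*(-8) = 1544/3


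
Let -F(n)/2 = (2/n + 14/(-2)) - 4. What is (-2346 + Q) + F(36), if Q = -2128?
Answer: -40069/9 ≈ -4452.1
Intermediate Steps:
F(n) = 22 - 4/n (F(n) = -2*((2/n + 14/(-2)) - 4) = -2*((2/n + 14*(-½)) - 4) = -2*((2/n - 7) - 4) = -2*((-7 + 2/n) - 4) = -2*(-11 + 2/n) = 22 - 4/n)
(-2346 + Q) + F(36) = (-2346 - 2128) + (22 - 4/36) = -4474 + (22 - 4*1/36) = -4474 + (22 - ⅑) = -4474 + 197/9 = -40069/9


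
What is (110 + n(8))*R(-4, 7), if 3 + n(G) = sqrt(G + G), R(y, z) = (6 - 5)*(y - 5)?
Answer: -999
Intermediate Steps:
R(y, z) = -5 + y (R(y, z) = 1*(-5 + y) = -5 + y)
n(G) = -3 + sqrt(2)*sqrt(G) (n(G) = -3 + sqrt(G + G) = -3 + sqrt(2*G) = -3 + sqrt(2)*sqrt(G))
(110 + n(8))*R(-4, 7) = (110 + (-3 + sqrt(2)*sqrt(8)))*(-5 - 4) = (110 + (-3 + sqrt(2)*(2*sqrt(2))))*(-9) = (110 + (-3 + 4))*(-9) = (110 + 1)*(-9) = 111*(-9) = -999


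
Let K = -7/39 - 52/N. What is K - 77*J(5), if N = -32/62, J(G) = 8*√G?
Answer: 15689/156 - 616*√5 ≈ -1276.8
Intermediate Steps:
N = -16/31 (N = -32*1/62 = -16/31 ≈ -0.51613)
K = 15689/156 (K = -7/39 - 52/(-16/31) = -7*1/39 - 52*(-31/16) = -7/39 + 403/4 = 15689/156 ≈ 100.57)
K - 77*J(5) = 15689/156 - 616*√5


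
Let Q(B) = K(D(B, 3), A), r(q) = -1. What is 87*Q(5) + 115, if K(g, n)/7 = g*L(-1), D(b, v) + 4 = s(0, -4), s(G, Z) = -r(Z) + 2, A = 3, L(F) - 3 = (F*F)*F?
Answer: -1103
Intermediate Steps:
L(F) = 3 + F³ (L(F) = 3 + (F*F)*F = 3 + F²*F = 3 + F³)
s(G, Z) = 3 (s(G, Z) = -1*(-1) + 2 = 1 + 2 = 3)
D(b, v) = -1 (D(b, v) = -4 + 3 = -1)
K(g, n) = 14*g (K(g, n) = 7*(g*(3 + (-1)³)) = 7*(g*(3 - 1)) = 7*(g*2) = 7*(2*g) = 14*g)
Q(B) = -14 (Q(B) = 14*(-1) = -14)
87*Q(5) + 115 = 87*(-14) + 115 = -1218 + 115 = -1103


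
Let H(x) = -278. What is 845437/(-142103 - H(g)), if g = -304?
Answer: -845437/141825 ≈ -5.9611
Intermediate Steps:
845437/(-142103 - H(g)) = 845437/(-142103 - 1*(-278)) = 845437/(-142103 + 278) = 845437/(-141825) = 845437*(-1/141825) = -845437/141825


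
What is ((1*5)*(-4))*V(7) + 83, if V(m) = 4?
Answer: 3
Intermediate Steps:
((1*5)*(-4))*V(7) + 83 = ((1*5)*(-4))*4 + 83 = (5*(-4))*4 + 83 = -20*4 + 83 = -80 + 83 = 3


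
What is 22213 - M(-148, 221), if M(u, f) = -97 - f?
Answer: 22531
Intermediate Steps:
22213 - M(-148, 221) = 22213 - (-97 - 1*221) = 22213 - (-97 - 221) = 22213 - 1*(-318) = 22213 + 318 = 22531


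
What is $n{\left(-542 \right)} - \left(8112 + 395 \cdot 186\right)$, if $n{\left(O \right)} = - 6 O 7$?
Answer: $-58818$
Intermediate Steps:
$n{\left(O \right)} = - 42 O$
$n{\left(-542 \right)} - \left(8112 + 395 \cdot 186\right) = \left(-42\right) \left(-542\right) - \left(8112 + 395 \cdot 186\right) = 22764 - \left(8112 + 73470\right) = 22764 - 81582 = -58818$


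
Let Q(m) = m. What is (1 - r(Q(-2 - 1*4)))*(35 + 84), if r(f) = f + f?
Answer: 1547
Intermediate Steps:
r(f) = 2*f
(1 - r(Q(-2 - 1*4)))*(35 + 84) = (1 - 2*(-2 - 1*4))*(35 + 84) = (1 - 2*(-2 - 4))*119 = (1 - 2*(-6))*119 = (1 - 1*(-12))*119 = (1 + 12)*119 = 13*119 = 1547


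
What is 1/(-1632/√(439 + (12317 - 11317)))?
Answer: -√1439/1632 ≈ -0.023244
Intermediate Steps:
1/(-1632/√(439 + (12317 - 11317))) = 1/(-1632/√(439 + 1000)) = 1/(-1632*√1439/1439) = -√1439/1632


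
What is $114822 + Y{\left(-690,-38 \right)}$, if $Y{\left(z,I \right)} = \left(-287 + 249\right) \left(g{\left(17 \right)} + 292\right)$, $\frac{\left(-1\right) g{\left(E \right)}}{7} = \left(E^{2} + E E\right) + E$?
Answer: $261996$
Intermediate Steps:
$g{\left(E \right)} = - 14 E^{2} - 7 E$ ($g{\left(E \right)} = - 7 \left(\left(E^{2} + E E\right) + E\right) = - 7 \left(\left(E^{2} + E^{2}\right) + E\right) = - 7 \left(2 E^{2} + E\right) = - 7 \left(E + 2 E^{2}\right) = - 14 E^{2} - 7 E$)
$Y{\left(z,I \right)} = 147174$ ($Y{\left(z,I \right)} = \left(-287 + 249\right) \left(\left(-7\right) 17 \left(1 + 2 \cdot 17\right) + 292\right) = - 38 \left(\left(-7\right) 17 \left(1 + 34\right) + 292\right) = - 38 \left(\left(-7\right) 17 \cdot 35 + 292\right) = - 38 \left(-4165 + 292\right) = \left(-38\right) \left(-3873\right) = 147174$)
$114822 + Y{\left(-690,-38 \right)} = 114822 + 147174 = 261996$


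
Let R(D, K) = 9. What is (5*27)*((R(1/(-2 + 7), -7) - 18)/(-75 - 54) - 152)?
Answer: -881955/43 ≈ -20511.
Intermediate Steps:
(5*27)*((R(1/(-2 + 7), -7) - 18)/(-75 - 54) - 152) = (5*27)*((9 - 18)/(-75 - 54) - 152) = 135*(-9/(-129) - 152) = 135*(-9*(-1/129) - 152) = 135*(3/43 - 152) = 135*(-6533/43) = -881955/43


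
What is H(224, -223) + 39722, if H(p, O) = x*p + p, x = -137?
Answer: 9258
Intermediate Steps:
H(p, O) = -136*p (H(p, O) = -137*p + p = -136*p)
H(224, -223) + 39722 = -136*224 + 39722 = -30464 + 39722 = 9258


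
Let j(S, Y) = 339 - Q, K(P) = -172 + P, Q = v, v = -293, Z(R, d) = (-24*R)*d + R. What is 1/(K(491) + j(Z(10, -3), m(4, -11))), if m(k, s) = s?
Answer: 1/951 ≈ 0.0010515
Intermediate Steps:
Z(R, d) = R - 24*R*d (Z(R, d) = -24*R*d + R = R - 24*R*d)
Q = -293
j(S, Y) = 632 (j(S, Y) = 339 - 1*(-293) = 339 + 293 = 632)
1/(K(491) + j(Z(10, -3), m(4, -11))) = 1/((-172 + 491) + 632) = 1/(319 + 632) = 1/951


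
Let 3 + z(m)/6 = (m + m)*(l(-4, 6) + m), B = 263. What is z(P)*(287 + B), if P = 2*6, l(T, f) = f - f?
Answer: 940500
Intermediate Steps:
l(T, f) = 0
P = 12
z(m) = -18 + 12*m² (z(m) = -18 + 6*((m + m)*(0 + m)) = -18 + 6*((2*m)*m) = -18 + 6*(2*m²) = -18 + 12*m²)
z(P)*(287 + B) = (-18 + 12*12²)*(287 + 263) = (-18 + 12*144)*550 = (-18 + 1728)*550 = 1710*550 = 940500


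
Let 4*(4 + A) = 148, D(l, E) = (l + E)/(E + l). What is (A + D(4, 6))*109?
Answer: 3706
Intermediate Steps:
D(l, E) = 1 (D(l, E) = (E + l)/(E + l) = 1)
A = 33 (A = -4 + (1/4)*148 = -4 + 37 = 33)
(A + D(4, 6))*109 = (33 + 1)*109 = 34*109 = 3706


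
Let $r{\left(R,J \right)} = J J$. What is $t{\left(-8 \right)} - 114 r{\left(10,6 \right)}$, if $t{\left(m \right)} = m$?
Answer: $-4112$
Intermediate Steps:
$r{\left(R,J \right)} = J^{2}$
$t{\left(-8 \right)} - 114 r{\left(10,6 \right)} = -8 - 114 \cdot 6^{2} = -8 - 4104 = -4112$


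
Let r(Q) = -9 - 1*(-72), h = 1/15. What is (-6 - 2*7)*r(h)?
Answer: -1260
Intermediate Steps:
h = 1/15 ≈ 0.066667
r(Q) = 63 (r(Q) = -9 + 72 = 63)
(-6 - 2*7)*r(h) = (-6 - 2*7)*63 = (-6 - 14)*63 = -20*63 = -1260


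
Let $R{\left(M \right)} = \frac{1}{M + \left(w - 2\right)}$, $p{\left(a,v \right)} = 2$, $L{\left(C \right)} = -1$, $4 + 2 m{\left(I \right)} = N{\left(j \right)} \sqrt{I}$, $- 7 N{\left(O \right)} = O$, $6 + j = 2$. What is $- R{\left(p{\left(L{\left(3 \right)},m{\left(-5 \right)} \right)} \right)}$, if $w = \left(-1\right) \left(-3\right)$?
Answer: $- \frac{1}{3} \approx -0.33333$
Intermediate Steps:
$j = -4$ ($j = -6 + 2 = -4$)
$N{\left(O \right)} = - \frac{O}{7}$
$m{\left(I \right)} = -2 + \frac{2 \sqrt{I}}{7}$ ($m{\left(I \right)} = -2 + \frac{\left(- \frac{1}{7}\right) \left(-4\right) \sqrt{I}}{2} = -2 + \frac{\frac{4}{7} \sqrt{I}}{2} = -2 + \frac{2 \sqrt{I}}{7}$)
$w = 3$
$R{\left(M \right)} = \frac{1}{1 + M}$ ($R{\left(M \right)} = \frac{1}{M + \left(3 - 2\right)} = \frac{1}{M + 1} = \frac{1}{1 + M}$)
$- R{\left(p{\left(L{\left(3 \right)},m{\left(-5 \right)} \right)} \right)} = - \frac{1}{1 + 2} = - \frac{1}{3}$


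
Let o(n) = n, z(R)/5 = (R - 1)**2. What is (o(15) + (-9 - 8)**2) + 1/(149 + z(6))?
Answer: 83297/274 ≈ 304.00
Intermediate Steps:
z(R) = 5*(-1 + R)**2 (z(R) = 5*(R - 1)**2 = 5*(-1 + R)**2)
(o(15) + (-9 - 8)**2) + 1/(149 + z(6)) = (15 + (-9 - 8)**2) + 1/(149 + 5*(-1 + 6)**2) = (15 + (-17)**2) + 1/(149 + 5*5**2) = (15 + 289) + 1/(149 + 5*25) = 304 + 1/(149 + 125) = 304 + 1/274 = 83297/274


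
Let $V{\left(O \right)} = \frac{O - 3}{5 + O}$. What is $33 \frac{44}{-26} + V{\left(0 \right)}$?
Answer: $- \frac{3669}{65} \approx -56.446$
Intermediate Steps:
$V{\left(O \right)} = \frac{-3 + O}{5 + O}$
$33 \frac{44}{-26} + V{\left(0 \right)} = 33 \frac{44}{-26} + \frac{-3 + 0}{5 + 0} = 33 \cdot 44 \left(- \frac{1}{26}\right) + \frac{1}{5} \left(-3\right) = 33 \left(- \frac{22}{13}\right) + \frac{1}{5} \left(-3\right) = - \frac{726}{13} - \frac{3}{5} = - \frac{3669}{65}$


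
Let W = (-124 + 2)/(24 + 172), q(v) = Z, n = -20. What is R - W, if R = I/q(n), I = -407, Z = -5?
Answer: 40191/490 ≈ 82.022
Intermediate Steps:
q(v) = -5
W = -61/98 (W = -122/196 = -122*1/196 = -61/98 ≈ -0.62245)
R = 407/5 (R = -407/(-5) = -407*(-1/5) = 407/5 ≈ 81.400)
R - W = 407/5 - 1*(-61/98) = 407/5 + 61/98 = 40191/490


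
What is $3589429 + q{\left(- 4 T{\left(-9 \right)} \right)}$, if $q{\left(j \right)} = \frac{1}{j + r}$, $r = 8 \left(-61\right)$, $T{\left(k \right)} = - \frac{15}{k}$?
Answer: $\frac{5326712633}{1484} \approx 3.5894 \cdot 10^{6}$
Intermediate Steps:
$r = -488$
$q{\left(j \right)} = \frac{1}{-488 + j}$ ($q{\left(j \right)} = \frac{1}{j - 488} = \frac{1}{-488 + j}$)
$3589429 + q{\left(- 4 T{\left(-9 \right)} \right)} = 3589429 + \frac{1}{-488 - 4 \left(- \frac{15}{-9}\right)} = 3589429 + \frac{1}{-488 - 4 \left(\left(-15\right) \left(- \frac{1}{9}\right)\right)} = 3589429 + \frac{1}{-488 - \frac{20}{3}} = 3589429 + \frac{1}{- \frac{1484}{3}} = 3589429 - \frac{3}{1484} = \frac{5326712633}{1484}$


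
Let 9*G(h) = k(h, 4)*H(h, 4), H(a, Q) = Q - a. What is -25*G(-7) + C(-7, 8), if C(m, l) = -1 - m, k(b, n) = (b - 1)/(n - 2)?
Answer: 1154/9 ≈ 128.22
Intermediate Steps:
k(b, n) = (-1 + b)/(-2 + n)
G(h) = (4 - h)*(-½ + h/2)/9 (G(h) = (((-1 + h)/(-2 + 4))*(4 - h))/9 = (((-1 + h)/2)*(4 - h))/9 = ((-½ + h/2)*(4 - h))/9 = ((4 - h)*(-½ + h/2))/9 = (4 - h)*(-½ + h/2)/9)
-25*G(-7) + C(-7, 8) = -(-25)*(-1 - 7)*(-4 - 7)/18 + (-1 - 1*(-7)) = -(-25)*(-8)*(-11)/18 + (-1 + 7) = -25*(-44/9) + 6 = 1100/9 + 6 = 1154/9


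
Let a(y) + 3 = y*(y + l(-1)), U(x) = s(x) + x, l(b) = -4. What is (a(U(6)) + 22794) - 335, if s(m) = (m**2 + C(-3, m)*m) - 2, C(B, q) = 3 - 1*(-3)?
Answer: 27928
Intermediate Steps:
C(B, q) = 6 (C(B, q) = 3 + 3 = 6)
s(m) = -2 + m**2 + 6*m (s(m) = (m**2 + 6*m) - 2 = -2 + m**2 + 6*m)
U(x) = -2 + x**2 + 7*x (U(x) = (-2 + x**2 + 6*x) + x = -2 + x**2 + 7*x)
a(y) = -3 + y*(-4 + y) (a(y) = -3 + y*(y - 4) = -3 + y*(-4 + y))
(a(U(6)) + 22794) - 335 = ((-3 + (-2 + 6**2 + 7*6)**2 - 4*(-2 + 6**2 + 7*6)) + 22794) - 335 = ((-3 + (-2 + 36 + 42)**2 - 4*(-2 + 36 + 42)) + 22794) - 335 = ((-3 + 76**2 - 4*76) + 22794) - 335 = ((-3 + 5776 - 304) + 22794) - 335 = (5469 + 22794) - 335 = 28263 - 335 = 27928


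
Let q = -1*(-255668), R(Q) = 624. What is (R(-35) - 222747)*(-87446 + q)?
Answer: -37365975306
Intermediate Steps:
q = 255668
(R(-35) - 222747)*(-87446 + q) = (624 - 222747)*(-87446 + 255668) = -222123*168222 = -37365975306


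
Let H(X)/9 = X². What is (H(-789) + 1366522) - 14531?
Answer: 6954680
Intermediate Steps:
H(X) = 9*X²
(H(-789) + 1366522) - 14531 = (9*(-789)² + 1366522) - 14531 = (9*622521 + 1366522) - 14531 = (5602689 + 1366522) - 14531 = 6969211 - 14531 = 6954680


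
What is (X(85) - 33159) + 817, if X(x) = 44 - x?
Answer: -32383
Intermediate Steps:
(X(85) - 33159) + 817 = ((44 - 1*85) - 33159) + 817 = ((44 - 85) - 33159) + 817 = (-41 - 33159) + 817 = -33200 + 817 = -32383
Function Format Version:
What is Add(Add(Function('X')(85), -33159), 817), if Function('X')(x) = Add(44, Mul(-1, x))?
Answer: -32383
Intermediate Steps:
Add(Add(Function('X')(85), -33159), 817) = Add(Add(Add(44, Mul(-1, 85)), -33159), 817) = Add(Add(Add(44, -85), -33159), 817) = Add(Add(-41, -33159), 817) = Add(-33200, 817) = -32383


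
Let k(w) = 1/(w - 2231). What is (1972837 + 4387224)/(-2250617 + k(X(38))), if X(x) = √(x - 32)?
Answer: -35623082565899178113/12605840609262025325 + 6360061*√6/25211681218524050650 ≈ -2.8259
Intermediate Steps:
X(x) = √(-32 + x)
k(w) = 1/(-2231 + w)
(1972837 + 4387224)/(-2250617 + k(X(38))) = (1972837 + 4387224)/(-2250617 + 1/(-2231 + √(-32 + 38))) = 6360061/(-2250617 + 1/(-2231 + √6))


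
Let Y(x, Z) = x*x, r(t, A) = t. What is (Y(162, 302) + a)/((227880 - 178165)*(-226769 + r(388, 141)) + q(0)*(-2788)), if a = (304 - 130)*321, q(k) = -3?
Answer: -82098/11254523051 ≈ -7.2947e-6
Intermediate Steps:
Y(x, Z) = x²
a = 55854 (a = 174*321 = 55854)
(Y(162, 302) + a)/((227880 - 178165)*(-226769 + r(388, 141)) + q(0)*(-2788)) = (162² + 55854)/((227880 - 178165)*(-226769 + 388) - 3*(-2788)) = (26244 + 55854)/(49715*(-226381) + 8364) = 82098/(-11254531415 + 8364) = 82098/(-11254523051) = 82098*(-1/11254523051) = -82098/11254523051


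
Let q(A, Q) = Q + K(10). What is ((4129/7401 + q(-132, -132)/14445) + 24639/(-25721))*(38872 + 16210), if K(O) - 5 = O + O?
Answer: -192250449377674/8566250445 ≈ -22443.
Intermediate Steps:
K(O) = 5 + 2*O (K(O) = 5 + (O + O) = 5 + 2*O)
q(A, Q) = 25 + Q (q(A, Q) = Q + (5 + 2*10) = Q + (5 + 20) = Q + 25 = 25 + Q)
((4129/7401 + q(-132, -132)/14445) + 24639/(-25721))*(38872 + 16210) = ((4129/7401 + (25 - 132)/14445) + 24639/(-25721))*(38872 + 16210) = ((4129*(1/7401) - 107*1/14445) + 24639*(-1/25721))*55082 = ((4129/7401 - 1/135) - 24639/25721)*55082 = (183338/333045 - 24639/25721)*55082 = -3490259057/8566250445*55082 = -192250449377674/8566250445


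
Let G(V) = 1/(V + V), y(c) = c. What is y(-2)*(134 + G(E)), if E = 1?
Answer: -269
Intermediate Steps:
G(V) = 1/(2*V)
y(-2)*(134 + G(E)) = -2*(134 + (½)/1) = -2*(134 + (½)*1) = -2*(134 + ½) = -2*269/2 = -269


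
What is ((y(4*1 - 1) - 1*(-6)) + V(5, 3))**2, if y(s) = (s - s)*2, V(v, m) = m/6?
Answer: 169/4 ≈ 42.250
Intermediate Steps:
V(v, m) = m/6 (V(v, m) = m*(1/6) = m/6)
y(s) = 0 (y(s) = 0*2 = 0)
((y(4*1 - 1) - 1*(-6)) + V(5, 3))**2 = ((0 - 1*(-6)) + (1/6)*3)**2 = ((0 + 6) + 1/2)**2 = (6 + 1/2)**2 = (13/2)**2 = 169/4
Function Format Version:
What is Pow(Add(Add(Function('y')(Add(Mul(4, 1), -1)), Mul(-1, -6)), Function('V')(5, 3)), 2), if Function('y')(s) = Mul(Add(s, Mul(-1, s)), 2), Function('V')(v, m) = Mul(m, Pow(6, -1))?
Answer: Rational(169, 4) ≈ 42.250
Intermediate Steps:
Function('V')(v, m) = Mul(Rational(1, 6), m) (Function('V')(v, m) = Mul(m, Rational(1, 6)) = Mul(Rational(1, 6), m))
Function('y')(s) = 0 (Function('y')(s) = Mul(0, 2) = 0)
Pow(Add(Add(Function('y')(Add(Mul(4, 1), -1)), Mul(-1, -6)), Function('V')(5, 3)), 2) = Pow(Add(Add(0, Mul(-1, -6)), Mul(Rational(1, 6), 3)), 2) = Pow(Add(Add(0, 6), Rational(1, 2)), 2) = Pow(Add(6, Rational(1, 2)), 2) = Pow(Rational(13, 2), 2) = Rational(169, 4)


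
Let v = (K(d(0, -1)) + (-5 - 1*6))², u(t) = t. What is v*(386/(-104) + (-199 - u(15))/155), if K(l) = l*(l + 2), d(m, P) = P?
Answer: -1477548/2015 ≈ -733.27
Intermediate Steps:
K(l) = l*(2 + l)
v = 144 (v = (-(2 - 1) + (-5 - 1*6))² = (-1*1 + (-5 - 6))² = (-1 - 11)² = (-12)² = 144)
v*(386/(-104) + (-199 - u(15))/155) = 144*(386/(-104) + (-199 - 1*15)/155) = 144*(386*(-1/104) + (-199 - 15)*(1/155)) = 144*(-193/52 - 214*1/155) = 144*(-193/52 - 214/155) = 144*(-41043/8060) = -1477548/2015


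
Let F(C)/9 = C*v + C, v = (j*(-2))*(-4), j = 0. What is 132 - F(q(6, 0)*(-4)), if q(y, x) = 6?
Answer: 348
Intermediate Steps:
v = 0 (v = (0*(-2))*(-4) = 0*(-4) = 0)
F(C) = 9*C (F(C) = 9*(C*0 + C) = 9*(0 + C) = 9*C)
132 - F(q(6, 0)*(-4)) = 132 - 9*6*(-4) = 132 - 9*(-24) = 132 - 1*(-216) = 132 + 216 = 348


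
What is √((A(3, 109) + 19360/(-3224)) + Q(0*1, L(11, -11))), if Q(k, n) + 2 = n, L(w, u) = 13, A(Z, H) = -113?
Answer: I*√17540978/403 ≈ 10.393*I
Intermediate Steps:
Q(k, n) = -2 + n
√((A(3, 109) + 19360/(-3224)) + Q(0*1, L(11, -11))) = √((-113 + 19360/(-3224)) + (-2 + 13)) = √((-113 + 19360*(-1/3224)) + 11) = √((-113 - 2420/403) + 11) = √(-47959/403 + 11) = √(-43526/403) = I*√17540978/403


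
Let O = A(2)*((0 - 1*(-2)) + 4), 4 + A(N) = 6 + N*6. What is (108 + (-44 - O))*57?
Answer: -1140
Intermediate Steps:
A(N) = 2 + 6*N (A(N) = -4 + (6 + N*6) = -4 + (6 + 6*N) = 2 + 6*N)
O = 84 (O = (2 + 6*2)*((0 - 1*(-2)) + 4) = (2 + 12)*((0 + 2) + 4) = 14*(2 + 4) = 14*6 = 84)
(108 + (-44 - O))*57 = (108 + (-44 - 1*84))*57 = (108 + (-44 - 84))*57 = (108 - 128)*57 = -20*57 = -1140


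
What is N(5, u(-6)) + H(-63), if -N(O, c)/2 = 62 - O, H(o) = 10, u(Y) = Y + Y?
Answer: -104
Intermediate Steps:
u(Y) = 2*Y
N(O, c) = -124 + 2*O (N(O, c) = -2*(62 - O) = -124 + 2*O)
N(5, u(-6)) + H(-63) = (-124 + 2*5) + 10 = (-124 + 10) + 10 = -114 + 10 = -104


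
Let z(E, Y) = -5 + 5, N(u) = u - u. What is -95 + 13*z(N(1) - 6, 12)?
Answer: -95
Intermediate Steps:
N(u) = 0
z(E, Y) = 0
-95 + 13*z(N(1) - 6, 12) = -95 + 13*0 = -95 + 0 = -95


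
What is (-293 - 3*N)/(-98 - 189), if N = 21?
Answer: 356/287 ≈ 1.2404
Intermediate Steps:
(-293 - 3*N)/(-98 - 189) = (-293 - 3*21)/(-98 - 189) = (-293 - 63)/(-287) = -356*(-1/287) = 356/287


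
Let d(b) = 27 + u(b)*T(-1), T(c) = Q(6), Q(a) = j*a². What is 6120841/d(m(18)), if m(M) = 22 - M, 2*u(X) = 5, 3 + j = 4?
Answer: 6120841/117 ≈ 52315.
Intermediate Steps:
j = 1 (j = -3 + 4 = 1)
Q(a) = a² (Q(a) = 1*a² = a²)
T(c) = 36 (T(c) = 6² = 36)
u(X) = 5/2 (u(X) = (½)*5 = 5/2)
d(b) = 117 (d(b) = 27 + (5/2)*36 = 27 + 90 = 117)
6120841/d(m(18)) = 6120841/117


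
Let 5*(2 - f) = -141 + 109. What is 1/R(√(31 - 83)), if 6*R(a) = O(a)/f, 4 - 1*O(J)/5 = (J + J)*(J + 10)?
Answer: 1701/50725 + 126*I*√13/10145 ≈ 0.033534 + 0.044781*I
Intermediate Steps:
O(J) = 20 - 10*J*(10 + J) (O(J) = 20 - 5*(J + J)*(J + 10) = 20 - 5*2*J*(10 + J) = 20 - 10*J*(10 + J))
f = 42/5 (f = 2 - (-141 + 109)/5 = 2 - ⅕*(-32) = 2 + 32/5 = 42/5 ≈ 8.4000)
R(a) = 25/63 - 125*a/63 - 25*a²/126 (R(a) = ((20 - 100*a - 10*a²)/(42/5))/6 = ((20 - 100*a - 10*a²)*(5/42))/6 = (50/21 - 250*a/21 - 25*a²/21)/6 = 25/63 - 125*a/63 - 25*a²/126)
1/R(√(31 - 83)) = 1/(25/63 - 125*√(31 - 83)/63 - 25*(√(31 - 83))²/126) = 1/(25/63 - 250*I*√13/63 - 25*(√(-52))²/126) = 1/(25/63 - 250*I*√13/63 - 25*(2*I*√13)²/126) = 1/(25/63 - 250*I*√13/63 - 25/126*(-52)) = 1/(25/63 - 250*I*√13/63 + 650/63) = 1/(75/7 - 250*I*√13/63)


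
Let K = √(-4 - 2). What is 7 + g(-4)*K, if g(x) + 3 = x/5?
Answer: 7 - 19*I*√6/5 ≈ 7.0 - 9.3081*I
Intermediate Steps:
g(x) = -3 + x/5
K = I*√6 (K = √(-6) = I*√6 ≈ 2.4495*I)
7 + g(-4)*K = 7 + (-3 + (⅕)*(-4))*(I*√6) = 7 + (-3 - ⅘)*(I*√6) = 7 - 19*I*√6/5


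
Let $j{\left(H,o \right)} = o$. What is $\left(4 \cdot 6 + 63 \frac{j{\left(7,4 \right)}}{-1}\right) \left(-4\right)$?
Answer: $912$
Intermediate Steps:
$\left(4 \cdot 6 + 63 \frac{j{\left(7,4 \right)}}{-1}\right) \left(-4\right) = \left(4 \cdot 6 + 63 \frac{4}{-1}\right) \left(-4\right) = \left(24 + 63 \cdot 4 \left(-1\right)\right) \left(-4\right) = \left(24 + 63 \left(-4\right)\right) \left(-4\right) = \left(24 - 252\right) \left(-4\right) = \left(-228\right) \left(-4\right) = 912$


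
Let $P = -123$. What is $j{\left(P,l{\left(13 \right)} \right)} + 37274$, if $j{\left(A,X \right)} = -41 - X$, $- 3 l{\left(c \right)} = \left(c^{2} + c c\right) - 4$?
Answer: $\frac{112033}{3} \approx 37344.0$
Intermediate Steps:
$l{\left(c \right)} = \frac{4}{3} - \frac{2 c^{2}}{3}$ ($l{\left(c \right)} = - \frac{\left(c^{2} + c c\right) - 4}{3} = - \frac{\left(c^{2} + c^{2}\right) - 4}{3} = - \frac{2 c^{2} - 4}{3} = - \frac{-4 + 2 c^{2}}{3} = \frac{4}{3} - \frac{2 c^{2}}{3}$)
$j{\left(P,l{\left(13 \right)} \right)} + 37274 = \left(-41 - \left(\frac{4}{3} - \frac{2 \cdot 13^{2}}{3}\right)\right) + 37274 = \left(-41 - \left(\frac{4}{3} - \frac{338}{3}\right)\right) + 37274 = \left(-41 - - \frac{334}{3}\right) + 37274 = \left(-41 + \frac{334}{3}\right) + 37274 = \frac{211}{3} + 37274 = \frac{112033}{3}$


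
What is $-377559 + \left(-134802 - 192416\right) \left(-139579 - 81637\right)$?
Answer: $72385479529$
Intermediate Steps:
$-377559 + \left(-134802 - 192416\right) \left(-139579 - 81637\right) = -377559 - -72385857088 = -377559 + 72385857088 = 72385479529$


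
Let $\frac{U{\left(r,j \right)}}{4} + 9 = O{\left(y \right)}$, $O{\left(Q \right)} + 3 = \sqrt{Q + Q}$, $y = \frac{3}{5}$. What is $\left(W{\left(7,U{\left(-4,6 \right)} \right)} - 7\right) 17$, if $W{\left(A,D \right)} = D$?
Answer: $-935 + \frac{68 \sqrt{30}}{5} \approx -860.51$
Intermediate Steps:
$y = \frac{3}{5}$ ($y = 3 \cdot \frac{1}{5} = \frac{3}{5} \approx 0.6$)
$O{\left(Q \right)} = -3 + \sqrt{2} \sqrt{Q}$ ($O{\left(Q \right)} = -3 + \sqrt{Q + Q} = -3 + \sqrt{2 Q} = -3 + \sqrt{2} \sqrt{Q}$)
$U{\left(r,j \right)} = -48 + \frac{4 \sqrt{30}}{5}$ ($U{\left(r,j \right)} = -36 + 4 \left(-3 + \sqrt{2} \sqrt{\frac{3}{5}}\right) = -36 + 4 \left(-3 + \sqrt{2} \frac{\sqrt{15}}{5}\right) = -36 + 4 \left(-3 + \frac{\sqrt{30}}{5}\right) = -36 - \left(12 - \frac{4 \sqrt{30}}{5}\right) = -48 + \frac{4 \sqrt{30}}{5}$)
$\left(W{\left(7,U{\left(-4,6 \right)} \right)} - 7\right) 17 = \left(\left(-48 + \frac{4 \sqrt{30}}{5}\right) - 7\right) 17 = \left(-55 + \frac{4 \sqrt{30}}{5}\right) 17 = -935 + \frac{68 \sqrt{30}}{5}$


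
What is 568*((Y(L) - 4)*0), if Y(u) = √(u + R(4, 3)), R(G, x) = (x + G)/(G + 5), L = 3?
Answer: 0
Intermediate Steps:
R(G, x) = (G + x)/(5 + G)
Y(u) = √(7/9 + u) (Y(u) = √(u + (4 + 3)/(5 + 4)) = √(u + 7/9) = √(7/9 + u))
568*((Y(L) - 4)*0) = 568*((√(7 + 9*3)/3 - 4)*0) = 568*((√(7 + 27)/3 - 4)*0) = 568*((√34/3 - 4)*0) = 568*((-4 + √34/3)*0) = 568*0 = 0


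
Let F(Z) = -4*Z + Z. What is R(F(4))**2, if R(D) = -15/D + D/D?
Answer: 81/16 ≈ 5.0625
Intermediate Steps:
F(Z) = -3*Z
R(D) = 1 - 15/D (R(D) = -15/D + 1 = 1 - 15/D)
R(F(4))**2 = ((-15 - 3*4)/((-3*4)))**2 = ((-15 - 12)/(-12))**2 = (-1/12*(-27))**2 = (9/4)**2 = 81/16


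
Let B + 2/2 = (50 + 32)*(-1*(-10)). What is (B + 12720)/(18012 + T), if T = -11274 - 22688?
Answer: -13539/15950 ≈ -0.84884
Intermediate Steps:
T = -33962
B = 819 (B = -1 + (50 + 32)*(-1*(-10)) = -1 + 82*10 = -1 + 820 = 819)
(B + 12720)/(18012 + T) = (819 + 12720)/(18012 - 33962) = 13539/(-15950) = 13539*(-1/15950) = -13539/15950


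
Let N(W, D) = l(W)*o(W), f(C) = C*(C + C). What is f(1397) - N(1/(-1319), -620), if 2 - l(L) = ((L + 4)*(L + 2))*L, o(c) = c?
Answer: 11814136659884155071/3026768337121 ≈ 3.9032e+6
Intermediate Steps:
l(L) = 2 - L*(2 + L)*(4 + L) (l(L) = 2 - (L + 4)*(L + 2)*L = 2 - (4 + L)*(2 + L)*L = 2 - (2 + L)*(4 + L)*L = 2 - L*(2 + L)*(4 + L))
f(C) = 2*C**2 (f(C) = C*(2*C) = 2*C**2)
N(W, D) = W*(2 - W**3 - 8*W - 6*W**2) (N(W, D) = (2 - W**3 - 8*W - 6*W**2)*W = W*(2 - W**3 - 8*W - 6*W**2))
f(1397) - N(1/(-1319), -620) = 2*1397**2 - (2 - (1/(-1319))**3 - 8/(-1319) - 6*(1/(-1319))**2)/(-1319) = 2*1951609 - (-1)*(2 - (-1/1319)**3 - 8*(-1/1319) - 6*(-1/1319)**2)/1319 = 3903218 - (-1)*(2 - 1*(-1/2294744759) + 8/1319 - 6*1/1739761)/1319 = 3903218 - (-1)*(2 + 1/2294744759 + 8/1319 - 6/1739761)/1319 = 3903218 - (-1)*4603399693/(1319*2294744759) = 3903218 - 1*(-4603399693/3026768337121) = 3903218 + 4603399693/3026768337121 = 11814136659884155071/3026768337121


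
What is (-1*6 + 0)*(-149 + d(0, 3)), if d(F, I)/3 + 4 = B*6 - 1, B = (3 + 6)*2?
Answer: -960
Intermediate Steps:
B = 18 (B = 9*2 = 18)
d(F, I) = 309 (d(F, I) = -12 + 3*(18*6 - 1) = -12 + 3*(108 - 1) = -12 + 3*107 = -12 + 321 = 309)
(-1*6 + 0)*(-149 + d(0, 3)) = (-1*6 + 0)*(-149 + 309) = (-6 + 0)*160 = -6*160 = -960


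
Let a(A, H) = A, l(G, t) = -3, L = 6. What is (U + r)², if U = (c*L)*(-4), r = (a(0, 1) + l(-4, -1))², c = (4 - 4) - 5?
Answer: 16641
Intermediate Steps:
c = -5 (c = 0 - 5 = -5)
r = 9 (r = (0 - 3)² = (-3)² = 9)
U = 120 (U = -5*6*(-4) = -30*(-4) = 120)
(U + r)² = (120 + 9)² = 129² = 16641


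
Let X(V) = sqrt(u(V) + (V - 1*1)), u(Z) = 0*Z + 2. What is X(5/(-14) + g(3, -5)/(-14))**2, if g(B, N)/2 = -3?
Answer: 15/14 ≈ 1.0714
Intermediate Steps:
g(B, N) = -6 (g(B, N) = 2*(-3) = -6)
u(Z) = 2 (u(Z) = 0 + 2 = 2)
X(V) = sqrt(1 + V) (X(V) = sqrt(2 + (V - 1*1)) = sqrt(2 + (V - 1)) = sqrt(2 + (-1 + V)) = sqrt(1 + V))
X(5/(-14) + g(3, -5)/(-14))**2 = (sqrt(1 + (5/(-14) - 6/(-14))))**2 = (sqrt(1 + (5*(-1/14) - 6*(-1/14))))**2 = (sqrt(1 + (-5/14 + 3/7)))**2 = (sqrt(1 + 1/14))**2 = (sqrt(15/14))**2 = (sqrt(210)/14)**2 = 15/14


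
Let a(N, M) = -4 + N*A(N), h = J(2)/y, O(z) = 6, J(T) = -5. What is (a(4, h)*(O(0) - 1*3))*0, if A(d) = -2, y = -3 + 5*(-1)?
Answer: 0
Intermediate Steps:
y = -8 (y = -3 - 5 = -8)
h = 5/8 (h = -5/(-8) = -5*(-⅛) = 5/8 ≈ 0.62500)
a(N, M) = -4 - 2*N (a(N, M) = -4 + N*(-2) = -4 - 2*N)
(a(4, h)*(O(0) - 1*3))*0 = ((-4 - 2*4)*(6 - 1*3))*0 = ((-4 - 8)*(6 - 3))*0 = -12*3*0 = -36*0 = 0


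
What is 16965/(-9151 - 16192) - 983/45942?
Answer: -804318199/1164308106 ≈ -0.69081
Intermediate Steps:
16965/(-9151 - 16192) - 983/45942 = 16965/(-25343) - 983*1/45942 = 16965*(-1/25343) - 983/45942 = -16965/25343 - 983/45942 = -804318199/1164308106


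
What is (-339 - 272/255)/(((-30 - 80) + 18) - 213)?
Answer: 5101/4575 ≈ 1.1150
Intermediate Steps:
(-339 - 272/255)/(((-30 - 80) + 18) - 213) = (-339 - 272*1/255)/((-110 + 18) - 213) = (-339 - 16/15)/(-92 - 213) = -5101/15/(-305) = -5101/15*(-1/305) = 5101/4575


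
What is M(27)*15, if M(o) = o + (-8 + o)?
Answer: 690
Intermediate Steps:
M(o) = -8 + 2*o
M(27)*15 = (-8 + 2*27)*15 = (-8 + 54)*15 = 46*15 = 690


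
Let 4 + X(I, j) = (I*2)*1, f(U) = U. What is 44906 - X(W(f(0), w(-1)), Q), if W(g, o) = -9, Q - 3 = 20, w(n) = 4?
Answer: 44928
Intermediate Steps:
Q = 23 (Q = 3 + 20 = 23)
X(I, j) = -4 + 2*I (X(I, j) = -4 + (I*2)*1 = -4 + (2*I)*1 = -4 + 2*I)
44906 - X(W(f(0), w(-1)), Q) = 44906 - (-4 + 2*(-9)) = 44906 - (-4 - 18) = 44906 - 1*(-22) = 44906 + 22 = 44928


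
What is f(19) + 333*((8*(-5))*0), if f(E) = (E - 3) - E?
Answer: -3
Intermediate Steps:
f(E) = -3 (f(E) = (-3 + E) - E = -3)
f(19) + 333*((8*(-5))*0) = -3 + 333*((8*(-5))*0) = -3 + 333*(-40*0) = -3 + 333*0 = -3 + 0 = -3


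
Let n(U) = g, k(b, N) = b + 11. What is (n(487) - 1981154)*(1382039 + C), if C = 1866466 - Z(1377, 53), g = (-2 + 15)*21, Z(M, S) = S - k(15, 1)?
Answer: -6434848349118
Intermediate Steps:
k(b, N) = 11 + b
Z(M, S) = -26 + S (Z(M, S) = S - (11 + 15) = S - 1*26 = S - 26 = -26 + S)
g = 273 (g = 13*21 = 273)
C = 1866439 (C = 1866466 - (-26 + 53) = 1866466 - 1*27 = 1866466 - 27 = 1866439)
n(U) = 273
(n(487) - 1981154)*(1382039 + C) = (273 - 1981154)*(1382039 + 1866439) = -1980881*3248478 = -6434848349118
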